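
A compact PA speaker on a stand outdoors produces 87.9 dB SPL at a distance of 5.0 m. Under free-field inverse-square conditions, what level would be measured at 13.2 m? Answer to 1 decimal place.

79.5 dB SPL

Inverse-square spreading gives ΔL = −20·log₁₀(d₂/d₁).
ΔL = −20·log₁₀(13.2/5.0) = -8.43 dB, so L₂ = 87.9 + (-8.43) = 79.5 dB SPL.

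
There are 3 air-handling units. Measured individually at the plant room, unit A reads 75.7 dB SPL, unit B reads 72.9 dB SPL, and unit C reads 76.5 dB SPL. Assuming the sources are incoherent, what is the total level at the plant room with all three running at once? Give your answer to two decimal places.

80.06 dB SPL

Incoherent sources sum as intensities:
L_total = 10·log₁₀(10^(75.7/10) + 10^(72.9/10) + 10^(76.5/10)) = 10·log₁₀(101300000) = 80.06 dB SPL.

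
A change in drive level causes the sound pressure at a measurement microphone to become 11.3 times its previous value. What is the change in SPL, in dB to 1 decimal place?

21.1 dB

SPL change from a pressure ratio uses the 20·log₁₀ form:
20·log₁₀(11.3) = 21.1 dB.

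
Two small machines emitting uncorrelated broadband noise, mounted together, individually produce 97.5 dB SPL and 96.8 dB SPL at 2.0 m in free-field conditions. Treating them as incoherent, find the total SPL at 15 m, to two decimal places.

Combined at 2.0 m: 10·log₁₀(10^(97.5/10)+10^(96.8/10)) = 100.174 dB SPL.
Then apply −20·log₁₀(15/2.0) = -17.501 dB → 82.67 dB SPL.

82.67 dB SPL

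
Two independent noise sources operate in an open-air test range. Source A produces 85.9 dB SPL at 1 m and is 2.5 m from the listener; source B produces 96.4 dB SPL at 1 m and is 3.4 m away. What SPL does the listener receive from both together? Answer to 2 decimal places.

86.43 dB SPL

At the listener: L_A = 85.9 − 20·log₁₀(2.5) = 77.941 dB; L_B = 96.4 − 20·log₁₀(3.4) = 85.770 dB.
Combined: 10·log₁₀(10^(77.941/10)+10^(85.770/10)) = 86.43 dB SPL.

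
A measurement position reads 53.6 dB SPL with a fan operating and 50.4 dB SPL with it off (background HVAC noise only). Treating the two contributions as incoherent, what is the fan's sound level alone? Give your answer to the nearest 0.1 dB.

Remove the background by subtracting linear intensities:
L_src = 10·log₁₀(10^(53.6/10) − 10^(50.4/10)) = 10·log₁₀(119400) = 50.8 dB SPL.

50.8 dB SPL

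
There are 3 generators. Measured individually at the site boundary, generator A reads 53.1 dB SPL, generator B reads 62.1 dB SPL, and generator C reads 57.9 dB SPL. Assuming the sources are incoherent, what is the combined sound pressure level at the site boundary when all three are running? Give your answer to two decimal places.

63.88 dB SPL

Incoherent sources sum as intensities:
L_total = 10·log₁₀(10^(53.1/10) + 10^(62.1/10) + 10^(57.9/10)) = 10·log₁₀(2443000) = 63.88 dB SPL.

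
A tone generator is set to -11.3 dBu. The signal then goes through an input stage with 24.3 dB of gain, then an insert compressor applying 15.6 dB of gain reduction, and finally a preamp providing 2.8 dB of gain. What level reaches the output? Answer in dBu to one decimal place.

+0.2 dBu

In dB, series stages simply add:
-11.3 + 24.3 − 15.6 + 2.8 = +0.2 dBu.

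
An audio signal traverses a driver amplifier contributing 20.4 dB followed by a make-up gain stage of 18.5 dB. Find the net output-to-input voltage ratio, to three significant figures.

88.1

Net gain = 20.4 + 18.5 = 38.9 dB.
Voltage ratio = 10^(38.9/20) = 88.1.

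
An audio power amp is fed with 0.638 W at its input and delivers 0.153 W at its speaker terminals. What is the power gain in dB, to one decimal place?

-6.2 dB

Power ratio → dB uses the 10·log₁₀ form:
10·log₁₀(0.153/0.638) = 10·log₁₀(0.2398) = -6.2 dB.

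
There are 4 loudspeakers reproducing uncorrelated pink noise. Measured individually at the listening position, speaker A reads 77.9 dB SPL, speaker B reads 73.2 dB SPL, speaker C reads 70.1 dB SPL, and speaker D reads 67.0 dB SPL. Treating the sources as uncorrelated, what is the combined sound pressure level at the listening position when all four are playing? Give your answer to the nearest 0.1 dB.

Uncorrelated sources add in intensity (power), not in dB.
L_total = 10·log₁₀(10^(77.9/10) + 10^(73.2/10) + 10^(70.1/10) + 10^(67.0/10)) = 10·log₁₀(97800000) = 79.9 dB SPL.

79.9 dB SPL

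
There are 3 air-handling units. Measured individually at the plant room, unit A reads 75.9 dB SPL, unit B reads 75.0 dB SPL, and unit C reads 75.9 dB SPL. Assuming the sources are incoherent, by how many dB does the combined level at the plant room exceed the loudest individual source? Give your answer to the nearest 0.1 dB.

Uncorrelated sources add in intensity (power), not in dB.
L_total = 10·log₁₀(10^(75.9/10) + 10^(75.0/10) + 10^(75.9/10)) = 80.39 dB SPL.
Excess over the loudest (75.9 dB): 80.39 − 75.9 = 4.5 dB.

4.5 dB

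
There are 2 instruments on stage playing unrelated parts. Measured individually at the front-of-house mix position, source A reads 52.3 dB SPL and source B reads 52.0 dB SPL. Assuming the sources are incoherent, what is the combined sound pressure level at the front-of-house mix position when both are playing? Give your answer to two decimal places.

55.16 dB SPL

Incoherent sources sum as intensities:
L_total = 10·log₁₀(10^(52.3/10) + 10^(52.0/10)) = 10·log₁₀(328300) = 55.16 dB SPL.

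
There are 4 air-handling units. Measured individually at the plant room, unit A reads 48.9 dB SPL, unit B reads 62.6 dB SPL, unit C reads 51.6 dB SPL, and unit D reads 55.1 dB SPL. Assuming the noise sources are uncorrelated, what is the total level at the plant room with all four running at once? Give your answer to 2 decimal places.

63.74 dB SPL

Add the sources as powers (linear), then convert back to dB:
L_total = 10·log₁₀(10^(48.9/10) + 10^(62.6/10) + 10^(51.6/10) + 10^(55.1/10)) = 10·log₁₀(2365000) = 63.74 dB SPL.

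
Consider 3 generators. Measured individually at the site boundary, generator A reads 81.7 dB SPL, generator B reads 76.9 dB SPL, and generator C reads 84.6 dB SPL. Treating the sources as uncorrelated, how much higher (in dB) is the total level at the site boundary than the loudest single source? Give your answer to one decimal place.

2.3 dB

Uncorrelated sources add in intensity (power), not in dB.
L_total = 10·log₁₀(10^(81.7/10) + 10^(76.9/10) + 10^(84.6/10)) = 86.86 dB SPL.
Excess over the loudest (84.6 dB): 86.86 − 84.6 = 2.3 dB.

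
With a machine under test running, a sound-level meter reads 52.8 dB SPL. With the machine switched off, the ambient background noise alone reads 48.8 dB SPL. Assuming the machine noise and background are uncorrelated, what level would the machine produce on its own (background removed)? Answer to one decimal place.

50.6 dB SPL

Subtract intensities: L_src = 10·log₁₀(10^(L_total/10) − 10^(L_bg/10)).
L_src = 10·log₁₀(10^(52.8/10) − 10^(48.8/10)) = 10·log₁₀(114700) = 50.6 dB SPL.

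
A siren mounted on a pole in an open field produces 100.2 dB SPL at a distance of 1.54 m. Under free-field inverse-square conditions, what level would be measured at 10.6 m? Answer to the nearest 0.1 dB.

83.4 dB SPL

Free-field point source: level drops by 20·log₁₀ of the distance ratio.
ΔL = −20·log₁₀(10.6/1.54) = -16.76 dB, so L₂ = 100.2 + (-16.76) = 83.4 dB SPL.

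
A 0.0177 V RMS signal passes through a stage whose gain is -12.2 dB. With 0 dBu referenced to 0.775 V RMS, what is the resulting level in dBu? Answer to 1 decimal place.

Input level: 20·log₁₀(0.0177/0.775) = -32.83 dBu.
Output: -32.83 − 12.2 = -45.0 dBu.

-45.0 dBu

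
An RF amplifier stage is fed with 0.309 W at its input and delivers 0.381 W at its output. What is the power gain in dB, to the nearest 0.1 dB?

For a power ratio, dB = 10·log₁₀(P₂/P₁).
10·log₁₀(0.381/0.309) = 10·log₁₀(1.233) = 0.9 dB.

0.9 dB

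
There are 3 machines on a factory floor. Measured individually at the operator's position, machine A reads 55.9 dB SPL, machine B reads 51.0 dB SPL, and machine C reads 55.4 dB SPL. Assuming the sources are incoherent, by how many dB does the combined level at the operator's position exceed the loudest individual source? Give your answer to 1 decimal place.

Incoherent sources sum as intensities:
L_total = 10·log₁₀(10^(55.9/10) + 10^(51.0/10) + 10^(55.4/10)) = 59.35 dB SPL.
Excess over the loudest (55.9 dB): 59.35 − 55.9 = 3.5 dB.

3.5 dB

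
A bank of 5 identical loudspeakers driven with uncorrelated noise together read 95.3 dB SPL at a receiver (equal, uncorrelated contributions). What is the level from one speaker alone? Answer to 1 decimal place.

88.3 dB SPL

5 equal incoherent sources add 10·log₁₀(5) = 6.99 dB over one source.
L_one = 95.3 − 6.99 = 88.3 dB SPL.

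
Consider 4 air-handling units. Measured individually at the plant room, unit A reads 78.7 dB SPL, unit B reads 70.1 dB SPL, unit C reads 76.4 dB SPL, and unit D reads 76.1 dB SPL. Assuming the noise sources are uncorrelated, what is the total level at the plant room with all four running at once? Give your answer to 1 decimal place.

82.3 dB SPL

Incoherent sources sum as intensities:
L_total = 10·log₁₀(10^(78.7/10) + 10^(70.1/10) + 10^(76.4/10) + 10^(76.1/10)) = 10·log₁₀(168800000) = 82.3 dB SPL.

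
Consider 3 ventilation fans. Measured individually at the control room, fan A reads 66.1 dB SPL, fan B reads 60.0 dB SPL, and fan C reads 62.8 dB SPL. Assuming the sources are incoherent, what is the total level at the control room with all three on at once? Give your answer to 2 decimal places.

68.44 dB SPL

Incoherent sources sum as intensities:
L_total = 10·log₁₀(10^(66.1/10) + 10^(60.0/10) + 10^(62.8/10)) = 10·log₁₀(6979000) = 68.44 dB SPL.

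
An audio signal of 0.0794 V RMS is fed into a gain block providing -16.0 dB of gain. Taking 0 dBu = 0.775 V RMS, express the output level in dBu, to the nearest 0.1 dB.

-35.8 dBu

Input level: 20·log₁₀(0.0794/0.775) = -19.79 dBu.
Output: -19.79 − 16.0 = -35.8 dBu.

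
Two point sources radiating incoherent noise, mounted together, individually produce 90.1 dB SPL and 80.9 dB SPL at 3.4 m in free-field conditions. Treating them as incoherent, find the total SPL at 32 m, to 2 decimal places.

Combined at 3.4 m: 10·log₁₀(10^(90.1/10)+10^(80.9/10)) = 90.593 dB SPL.
Then apply −20·log₁₀(32/3.4) = -19.473 dB → 71.12 dB SPL.

71.12 dB SPL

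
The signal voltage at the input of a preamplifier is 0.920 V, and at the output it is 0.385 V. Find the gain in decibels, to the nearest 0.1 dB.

-7.6 dB

For a voltage ratio, dB = 20·log₁₀(V₂/V₁).
20·log₁₀(0.385/0.920) = 20·log₁₀(0.4185) = -7.6 dB.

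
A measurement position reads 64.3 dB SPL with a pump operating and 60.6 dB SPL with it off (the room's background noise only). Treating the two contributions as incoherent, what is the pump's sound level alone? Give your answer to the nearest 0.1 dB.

Subtract intensities: L_src = 10·log₁₀(10^(L_total/10) − 10^(L_bg/10)).
L_src = 10·log₁₀(10^(64.3/10) − 10^(60.6/10)) = 10·log₁₀(1543000) = 61.9 dB SPL.

61.9 dB SPL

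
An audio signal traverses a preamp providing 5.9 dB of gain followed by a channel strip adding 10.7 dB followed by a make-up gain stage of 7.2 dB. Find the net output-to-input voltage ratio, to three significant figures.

Net gain = 5.9 + 10.7 + 7.2 = 23.8 dB.
Voltage ratio = 10^(23.8/20) = 15.5.

15.5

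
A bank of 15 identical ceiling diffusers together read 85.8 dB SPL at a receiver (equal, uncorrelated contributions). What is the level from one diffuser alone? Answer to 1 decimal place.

15 equal incoherent sources add 10·log₁₀(15) = 11.76 dB over one source.
L_one = 85.8 − 11.76 = 74.0 dB SPL.

74.0 dB SPL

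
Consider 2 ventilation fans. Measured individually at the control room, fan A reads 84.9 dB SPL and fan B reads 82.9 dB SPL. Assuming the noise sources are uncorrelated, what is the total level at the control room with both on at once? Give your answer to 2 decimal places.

Add the sources as powers (linear), then convert back to dB:
L_total = 10·log₁₀(10^(84.9/10) + 10^(82.9/10)) = 10·log₁₀(504000000) = 87.02 dB SPL.

87.02 dB SPL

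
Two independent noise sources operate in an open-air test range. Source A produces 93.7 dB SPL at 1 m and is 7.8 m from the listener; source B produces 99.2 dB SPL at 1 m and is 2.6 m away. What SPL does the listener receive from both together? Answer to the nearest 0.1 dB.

At the listener: L_A = 93.7 − 20·log₁₀(7.8) = 75.86 dB; L_B = 99.2 − 20·log₁₀(2.6) = 90.90 dB.
Combined: 10·log₁₀(10^(75.86/10)+10^(90.90/10)) = 91.0 dB SPL.

91.0 dB SPL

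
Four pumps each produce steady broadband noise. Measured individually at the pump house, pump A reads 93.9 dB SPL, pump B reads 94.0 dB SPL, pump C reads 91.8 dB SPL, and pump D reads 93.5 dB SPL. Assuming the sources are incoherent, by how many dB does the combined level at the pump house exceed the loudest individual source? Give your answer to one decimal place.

Incoherent sources sum as intensities:
L_total = 10·log₁₀(10^(93.9/10) + 10^(94.0/10) + 10^(91.8/10) + 10^(93.5/10)) = 99.40 dB SPL.
Excess over the loudest (94.0 dB): 99.40 − 94.0 = 5.4 dB.

5.4 dB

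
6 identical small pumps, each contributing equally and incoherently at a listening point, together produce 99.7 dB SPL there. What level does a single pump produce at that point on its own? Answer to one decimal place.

91.9 dB SPL

6 equal incoherent sources add 10·log₁₀(6) = 7.78 dB over one source.
L_one = 99.7 − 7.78 = 91.9 dB SPL.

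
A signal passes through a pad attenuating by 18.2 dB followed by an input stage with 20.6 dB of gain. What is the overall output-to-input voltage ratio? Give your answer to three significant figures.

Net gain = (−18.2) + 20.6 = 2.4 dB.
Voltage ratio = 10^(2.4/20) = 1.32.

1.32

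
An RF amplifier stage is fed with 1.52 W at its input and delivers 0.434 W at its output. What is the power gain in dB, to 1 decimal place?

-5.4 dB

Power is a power quantity, so gain = 10·log₁₀(P_out/P_in).
10·log₁₀(0.434/1.52) = 10·log₁₀(0.2855) = -5.4 dB.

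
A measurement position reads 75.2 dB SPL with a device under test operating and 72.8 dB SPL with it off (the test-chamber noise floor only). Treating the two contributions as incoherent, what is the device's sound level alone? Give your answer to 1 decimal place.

71.5 dB SPL

Remove the background by subtracting linear intensities:
L_src = 10·log₁₀(10^(75.2/10) − 10^(72.8/10)) = 10·log₁₀(14060000) = 71.5 dB SPL.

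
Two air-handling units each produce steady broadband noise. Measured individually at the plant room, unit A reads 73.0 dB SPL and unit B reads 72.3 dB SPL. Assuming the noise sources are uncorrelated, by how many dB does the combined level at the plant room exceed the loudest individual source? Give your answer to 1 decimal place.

Uncorrelated sources add in intensity (power), not in dB.
L_total = 10·log₁₀(10^(73.0/10) + 10^(72.3/10)) = 75.67 dB SPL.
Excess over the loudest (73.0 dB): 75.67 − 73.0 = 2.7 dB.

2.7 dB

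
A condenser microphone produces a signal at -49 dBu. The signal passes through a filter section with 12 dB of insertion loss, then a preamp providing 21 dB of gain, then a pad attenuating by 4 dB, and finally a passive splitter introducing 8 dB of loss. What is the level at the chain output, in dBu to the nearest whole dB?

Cascaded gains and losses add directly in dB.
-49 − 12 + 21 − 4 − 8 = -52 dBu.

-52 dBu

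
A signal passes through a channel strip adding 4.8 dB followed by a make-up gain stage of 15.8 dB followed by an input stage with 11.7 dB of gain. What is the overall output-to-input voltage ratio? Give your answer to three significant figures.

Net gain = 4.8 + 15.8 + 11.7 = 32.3 dB.
Voltage ratio = 10^(32.3/20) = 41.2.

41.2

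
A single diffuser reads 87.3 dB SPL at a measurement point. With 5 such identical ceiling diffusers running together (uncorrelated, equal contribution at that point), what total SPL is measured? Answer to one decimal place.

5 equal incoherent sources raise the level by 10·log₁₀(5) = 6.99 dB.
L_total = 87.3 + 6.99 = 94.3 dB SPL.

94.3 dB SPL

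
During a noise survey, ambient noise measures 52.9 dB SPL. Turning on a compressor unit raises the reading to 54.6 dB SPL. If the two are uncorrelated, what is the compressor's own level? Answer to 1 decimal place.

Background correction is a power subtraction:
L_src = 10·log₁₀(10^(54.6/10) − 10^(52.9/10)) = 10·log₁₀(93420) = 49.7 dB SPL.

49.7 dB SPL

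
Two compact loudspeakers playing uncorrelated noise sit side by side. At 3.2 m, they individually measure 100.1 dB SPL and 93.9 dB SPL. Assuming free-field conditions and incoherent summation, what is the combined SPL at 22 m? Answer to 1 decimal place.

Combined at 3.2 m: 10·log₁₀(10^(100.1/10)+10^(93.9/10)) = 101.03 dB SPL.
Then apply −20·log₁₀(22/3.2) = -16.75 dB → 84.3 dB SPL.

84.3 dB SPL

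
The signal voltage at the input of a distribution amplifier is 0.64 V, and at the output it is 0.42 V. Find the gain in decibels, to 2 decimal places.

Voltage ratio → dB uses the 20·log₁₀ form:
20·log₁₀(0.42/0.64) = 20·log₁₀(0.6562) = -3.66 dB.

-3.66 dB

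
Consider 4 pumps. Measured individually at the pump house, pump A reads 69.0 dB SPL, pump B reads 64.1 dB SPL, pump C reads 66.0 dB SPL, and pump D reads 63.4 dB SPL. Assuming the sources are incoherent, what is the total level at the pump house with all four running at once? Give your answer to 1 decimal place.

Incoherent sources sum as intensities:
L_total = 10·log₁₀(10^(69.0/10) + 10^(64.1/10) + 10^(66.0/10) + 10^(63.4/10)) = 10·log₁₀(16680000) = 72.2 dB SPL.

72.2 dB SPL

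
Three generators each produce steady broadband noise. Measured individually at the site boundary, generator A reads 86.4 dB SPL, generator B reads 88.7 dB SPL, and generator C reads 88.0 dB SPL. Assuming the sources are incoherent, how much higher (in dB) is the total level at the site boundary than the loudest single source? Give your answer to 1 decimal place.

3.9 dB

Incoherent sources sum as intensities:
L_total = 10·log₁₀(10^(86.4/10) + 10^(88.7/10) + 10^(88.0/10)) = 92.57 dB SPL.
Excess over the loudest (88.7 dB): 92.57 − 88.7 = 3.9 dB.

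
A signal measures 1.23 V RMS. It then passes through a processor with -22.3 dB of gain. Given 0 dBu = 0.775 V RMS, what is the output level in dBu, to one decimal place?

-18.3 dBu

Input level: 20·log₁₀(1.23/0.775) = 4.01 dBu.
Output: 4.01 − 22.3 = -18.3 dBu.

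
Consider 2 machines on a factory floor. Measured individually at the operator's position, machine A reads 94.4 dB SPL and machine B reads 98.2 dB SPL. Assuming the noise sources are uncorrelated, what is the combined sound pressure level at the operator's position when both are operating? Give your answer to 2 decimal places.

99.71 dB SPL

Incoherent sources sum as intensities:
L_total = 10·log₁₀(10^(94.4/10) + 10^(98.2/10)) = 10·log₁₀(9361000000) = 99.71 dB SPL.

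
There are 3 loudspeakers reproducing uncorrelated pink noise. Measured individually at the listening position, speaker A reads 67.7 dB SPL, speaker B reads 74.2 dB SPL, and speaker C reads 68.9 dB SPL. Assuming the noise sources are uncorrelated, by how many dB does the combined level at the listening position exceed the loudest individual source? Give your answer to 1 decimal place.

Uncorrelated sources add in intensity (power), not in dB.
L_total = 10·log₁₀(10^(67.7/10) + 10^(74.2/10) + 10^(68.9/10)) = 76.02 dB SPL.
Excess over the loudest (74.2 dB): 76.02 − 74.2 = 1.8 dB.

1.8 dB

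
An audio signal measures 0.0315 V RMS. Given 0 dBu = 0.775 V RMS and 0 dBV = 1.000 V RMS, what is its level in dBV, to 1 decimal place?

-30.0 dBV

dBV = 20·log₁₀(V / 1.000 V).
20·log₁₀(0.0315/1.000) = -30.0 dBV.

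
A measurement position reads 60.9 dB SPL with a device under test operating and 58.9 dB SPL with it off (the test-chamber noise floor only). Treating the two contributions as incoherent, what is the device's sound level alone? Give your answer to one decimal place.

56.6 dB SPL

Subtract intensities: L_src = 10·log₁₀(10^(L_total/10) − 10^(L_bg/10)).
L_src = 10·log₁₀(10^(60.9/10) − 10^(58.9/10)) = 10·log₁₀(454000) = 56.6 dB SPL.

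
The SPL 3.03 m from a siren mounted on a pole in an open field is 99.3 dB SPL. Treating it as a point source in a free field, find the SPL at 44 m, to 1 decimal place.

For a point source in a free field, ΔL = −20·log₁₀(d₂/d₁).
ΔL = −20·log₁₀(44/3.03) = -23.24 dB, so L₂ = 99.3 + (-23.24) = 76.1 dB SPL.

76.1 dB SPL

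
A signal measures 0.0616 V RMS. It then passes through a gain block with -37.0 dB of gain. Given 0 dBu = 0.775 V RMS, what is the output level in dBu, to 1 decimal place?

-59.0 dBu

Input level: 20·log₁₀(0.0616/0.775) = -21.99 dBu.
Output: -21.99 − 37.0 = -59.0 dBu.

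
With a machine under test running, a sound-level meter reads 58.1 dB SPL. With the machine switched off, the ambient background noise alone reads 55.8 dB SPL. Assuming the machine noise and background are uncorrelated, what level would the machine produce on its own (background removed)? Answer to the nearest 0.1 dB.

54.2 dB SPL

Subtract intensities: L_src = 10·log₁₀(10^(L_total/10) − 10^(L_bg/10)).
L_src = 10·log₁₀(10^(58.1/10) − 10^(55.8/10)) = 10·log₁₀(265500) = 54.2 dB SPL.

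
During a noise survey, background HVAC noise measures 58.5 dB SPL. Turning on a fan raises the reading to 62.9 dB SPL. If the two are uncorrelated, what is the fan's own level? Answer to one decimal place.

60.9 dB SPL

Subtract intensities: L_src = 10·log₁₀(10^(L_total/10) − 10^(L_bg/10)).
L_src = 10·log₁₀(10^(62.9/10) − 10^(58.5/10)) = 10·log₁₀(1242000) = 60.9 dB SPL.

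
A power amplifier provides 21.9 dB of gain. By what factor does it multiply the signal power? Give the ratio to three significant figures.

155

Power ratio = 10^(dB/10).
10^(21.9/10) = 10^(2.190) = 155.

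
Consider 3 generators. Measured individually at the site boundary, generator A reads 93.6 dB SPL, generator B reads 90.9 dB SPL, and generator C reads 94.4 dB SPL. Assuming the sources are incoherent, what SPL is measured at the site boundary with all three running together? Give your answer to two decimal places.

97.98 dB SPL

Add the sources as powers (linear), then convert back to dB:
L_total = 10·log₁₀(10^(93.6/10) + 10^(90.9/10) + 10^(94.4/10)) = 10·log₁₀(6275000000) = 97.98 dB SPL.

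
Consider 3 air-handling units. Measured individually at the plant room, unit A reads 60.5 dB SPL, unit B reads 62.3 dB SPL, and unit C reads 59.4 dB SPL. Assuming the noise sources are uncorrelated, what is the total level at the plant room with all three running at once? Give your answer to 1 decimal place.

65.7 dB SPL

Uncorrelated sources add in intensity (power), not in dB.
L_total = 10·log₁₀(10^(60.5/10) + 10^(62.3/10) + 10^(59.4/10)) = 10·log₁₀(3691000) = 65.7 dB SPL.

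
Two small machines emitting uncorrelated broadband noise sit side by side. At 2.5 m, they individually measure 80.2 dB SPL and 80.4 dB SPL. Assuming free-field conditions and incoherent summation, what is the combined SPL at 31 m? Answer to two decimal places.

61.44 dB SPL

Combined at 2.5 m: 10·log₁₀(10^(80.2/10)+10^(80.4/10)) = 83.311 dB SPL.
Then apply −20·log₁₀(31/2.5) = -21.868 dB → 61.44 dB SPL.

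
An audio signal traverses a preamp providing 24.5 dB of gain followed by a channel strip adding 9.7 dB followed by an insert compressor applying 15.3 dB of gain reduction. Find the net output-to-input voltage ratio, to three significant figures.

Net gain = 24.5 + 9.7 + (−15.3) = 18.9 dB.
Voltage ratio = 10^(18.9/20) = 8.81.

8.81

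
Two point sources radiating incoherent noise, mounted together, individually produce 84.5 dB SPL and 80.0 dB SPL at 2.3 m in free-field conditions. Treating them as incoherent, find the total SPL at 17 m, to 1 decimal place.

Combined at 2.3 m: 10·log₁₀(10^(84.5/10)+10^(80.0/10)) = 85.82 dB SPL.
Then apply −20·log₁₀(17/2.3) = -17.37 dB → 68.4 dB SPL.

68.4 dB SPL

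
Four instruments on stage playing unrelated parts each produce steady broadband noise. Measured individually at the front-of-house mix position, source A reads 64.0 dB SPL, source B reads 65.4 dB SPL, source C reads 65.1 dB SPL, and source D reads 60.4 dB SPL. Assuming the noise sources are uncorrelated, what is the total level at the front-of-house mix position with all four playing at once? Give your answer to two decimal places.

Add the sources as powers (linear), then convert back to dB:
L_total = 10·log₁₀(10^(64.0/10) + 10^(65.4/10) + 10^(65.1/10) + 10^(60.4/10)) = 10·log₁₀(10310000) = 70.13 dB SPL.

70.13 dB SPL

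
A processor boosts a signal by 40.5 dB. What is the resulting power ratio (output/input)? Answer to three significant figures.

Power ratio = 10^(dB/10).
10^(40.5/10) = 10^(4.050) = 11200.

11200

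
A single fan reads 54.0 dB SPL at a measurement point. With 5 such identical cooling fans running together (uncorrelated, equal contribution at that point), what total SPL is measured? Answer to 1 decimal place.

61.0 dB SPL

5 equal incoherent sources raise the level by 10·log₁₀(5) = 6.99 dB.
L_total = 54.0 + 6.99 = 61.0 dB SPL.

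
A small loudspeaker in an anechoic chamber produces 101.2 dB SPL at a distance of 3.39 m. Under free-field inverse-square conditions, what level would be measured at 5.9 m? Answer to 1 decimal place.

96.4 dB SPL

Inverse-square spreading gives ΔL = −20·log₁₀(d₂/d₁).
ΔL = −20·log₁₀(5.9/3.39) = -4.81 dB, so L₂ = 101.2 + (-4.81) = 96.4 dB SPL.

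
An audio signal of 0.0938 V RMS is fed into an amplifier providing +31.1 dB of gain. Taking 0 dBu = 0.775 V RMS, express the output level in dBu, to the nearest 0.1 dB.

Input level: 20·log₁₀(0.0938/0.775) = -18.34 dBu.
Output: -18.34 + 31.1 = +12.8 dBu.

+12.8 dBu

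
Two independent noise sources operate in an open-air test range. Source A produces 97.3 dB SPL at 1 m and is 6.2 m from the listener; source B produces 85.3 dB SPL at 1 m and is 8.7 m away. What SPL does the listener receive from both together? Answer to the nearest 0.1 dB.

At the listener: L_A = 97.3 − 20·log₁₀(6.2) = 81.45 dB; L_B = 85.3 − 20·log₁₀(8.7) = 66.51 dB.
Combined: 10·log₁₀(10^(81.45/10)+10^(66.51/10)) = 81.6 dB SPL.

81.6 dB SPL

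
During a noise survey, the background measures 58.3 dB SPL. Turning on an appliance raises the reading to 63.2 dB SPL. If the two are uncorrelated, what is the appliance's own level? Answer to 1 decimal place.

61.5 dB SPL

Subtract intensities: L_src = 10·log₁₀(10^(L_total/10) − 10^(L_bg/10)).
L_src = 10·log₁₀(10^(63.2/10) − 10^(58.3/10)) = 10·log₁₀(1413000) = 61.5 dB SPL.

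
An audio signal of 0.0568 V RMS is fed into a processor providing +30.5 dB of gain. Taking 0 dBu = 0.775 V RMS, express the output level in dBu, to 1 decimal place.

Input level: 20·log₁₀(0.0568/0.775) = -22.70 dBu.
Output: -22.70 + 30.5 = +7.8 dBu.

+7.8 dBu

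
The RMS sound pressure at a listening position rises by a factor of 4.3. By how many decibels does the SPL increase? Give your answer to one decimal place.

12.7 dB

SPL change from a pressure ratio uses the 20·log₁₀ form:
20·log₁₀(4.3) = 12.7 dB.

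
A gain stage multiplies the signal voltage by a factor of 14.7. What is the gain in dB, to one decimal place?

Voltage is an amplitude quantity, so gain = 20·log₁₀(V_out/V_in).
20·log₁₀(14.7) = 23.3 dB.

23.3 dB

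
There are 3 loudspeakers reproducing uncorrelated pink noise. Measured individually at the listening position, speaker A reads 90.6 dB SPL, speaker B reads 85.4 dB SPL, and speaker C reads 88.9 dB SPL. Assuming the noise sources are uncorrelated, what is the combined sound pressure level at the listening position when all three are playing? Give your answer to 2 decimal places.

Add the sources as powers (linear), then convert back to dB:
L_total = 10·log₁₀(10^(90.6/10) + 10^(85.4/10) + 10^(88.9/10)) = 10·log₁₀(2271000000) = 93.56 dB SPL.

93.56 dB SPL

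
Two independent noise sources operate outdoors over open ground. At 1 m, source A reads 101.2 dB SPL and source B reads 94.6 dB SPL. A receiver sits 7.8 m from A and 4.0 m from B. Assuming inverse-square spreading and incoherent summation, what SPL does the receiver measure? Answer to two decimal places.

At the listener: L_A = 101.2 − 20·log₁₀(7.8) = 83.358 dB; L_B = 94.6 − 20·log₁₀(4.0) = 82.559 dB.
Combined: 10·log₁₀(10^(83.358/10)+10^(82.559/10)) = 85.99 dB SPL.

85.99 dB SPL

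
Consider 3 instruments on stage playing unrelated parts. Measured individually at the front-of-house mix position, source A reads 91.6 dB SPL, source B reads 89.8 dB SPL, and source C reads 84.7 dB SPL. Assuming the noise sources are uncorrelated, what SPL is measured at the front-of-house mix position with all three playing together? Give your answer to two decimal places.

Incoherent sources sum as intensities:
L_total = 10·log₁₀(10^(91.6/10) + 10^(89.8/10) + 10^(84.7/10)) = 10·log₁₀(2696000000) = 94.31 dB SPL.

94.31 dB SPL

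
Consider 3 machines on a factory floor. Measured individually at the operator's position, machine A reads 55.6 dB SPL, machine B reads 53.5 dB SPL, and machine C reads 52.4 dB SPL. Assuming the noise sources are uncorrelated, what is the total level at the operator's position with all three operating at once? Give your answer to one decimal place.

Uncorrelated sources add in intensity (power), not in dB.
L_total = 10·log₁₀(10^(55.6/10) + 10^(53.5/10) + 10^(52.4/10)) = 10·log₁₀(760700) = 58.8 dB SPL.

58.8 dB SPL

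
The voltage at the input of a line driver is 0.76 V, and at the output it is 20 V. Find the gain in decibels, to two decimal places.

28.40 dB

Voltage ratio → dB uses the 20·log₁₀ form:
20·log₁₀(20/0.76) = 20·log₁₀(26.32) = 28.40 dB.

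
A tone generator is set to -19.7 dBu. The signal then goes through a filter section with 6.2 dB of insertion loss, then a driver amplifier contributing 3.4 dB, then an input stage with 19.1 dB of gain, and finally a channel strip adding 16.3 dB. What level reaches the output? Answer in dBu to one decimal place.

Gain stages sum in dB:
-19.7 − 6.2 + 3.4 + 19.1 + 16.3 = +12.9 dBu.

+12.9 dBu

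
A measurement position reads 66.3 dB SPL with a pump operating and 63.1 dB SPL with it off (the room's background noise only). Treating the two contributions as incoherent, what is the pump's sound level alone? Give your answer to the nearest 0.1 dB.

Subtract intensities: L_src = 10·log₁₀(10^(L_total/10) − 10^(L_bg/10)).
L_src = 10·log₁₀(10^(66.3/10) − 10^(63.1/10)) = 10·log₁₀(2224000) = 63.5 dB SPL.

63.5 dB SPL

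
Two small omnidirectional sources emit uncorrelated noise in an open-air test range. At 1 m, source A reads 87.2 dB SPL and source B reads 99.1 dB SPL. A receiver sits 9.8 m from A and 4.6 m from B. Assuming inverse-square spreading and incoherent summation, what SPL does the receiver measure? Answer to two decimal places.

At the listener: L_A = 87.2 − 20·log₁₀(9.8) = 67.375 dB; L_B = 99.1 − 20·log₁₀(4.6) = 85.845 dB.
Combined: 10·log₁₀(10^(67.375/10)+10^(85.845/10)) = 85.91 dB SPL.

85.91 dB SPL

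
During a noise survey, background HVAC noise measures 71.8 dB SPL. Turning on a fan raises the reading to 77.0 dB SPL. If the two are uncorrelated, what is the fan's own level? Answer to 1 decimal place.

75.4 dB SPL

Background correction is a power subtraction:
L_src = 10·log₁₀(10^(77.0/10) − 10^(71.8/10)) = 10·log₁₀(34980000) = 75.4 dB SPL.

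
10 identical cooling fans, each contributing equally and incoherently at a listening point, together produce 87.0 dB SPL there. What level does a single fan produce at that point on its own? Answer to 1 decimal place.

77.0 dB SPL

10 equal incoherent sources add 10·log₁₀(10) = 10.00 dB over one source.
L_one = 87.0 − 10.00 = 77.0 dB SPL.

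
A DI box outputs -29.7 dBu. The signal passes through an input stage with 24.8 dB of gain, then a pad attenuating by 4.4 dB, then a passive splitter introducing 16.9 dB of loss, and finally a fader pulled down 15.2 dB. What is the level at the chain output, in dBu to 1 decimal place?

-41.4 dBu

Gain stages sum in dB:
-29.7 + 24.8 − 4.4 − 16.9 − 15.2 = -41.4 dBu.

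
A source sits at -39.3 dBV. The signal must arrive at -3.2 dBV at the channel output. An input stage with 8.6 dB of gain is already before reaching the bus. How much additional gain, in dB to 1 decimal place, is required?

27.5 dB

The required make-up gain is the shortfall in the dB sum.
G = -3.2 − (-39.3) − 8.6 = 27.5 dB.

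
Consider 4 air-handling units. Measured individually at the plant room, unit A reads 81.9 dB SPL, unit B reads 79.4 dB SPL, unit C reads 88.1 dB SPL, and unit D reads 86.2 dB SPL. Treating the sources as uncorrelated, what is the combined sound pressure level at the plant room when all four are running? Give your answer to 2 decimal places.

Incoherent sources sum as intensities:
L_total = 10·log₁₀(10^(81.9/10) + 10^(79.4/10) + 10^(88.1/10) + 10^(86.2/10)) = 10·log₁₀(1305000000) = 91.15 dB SPL.

91.15 dB SPL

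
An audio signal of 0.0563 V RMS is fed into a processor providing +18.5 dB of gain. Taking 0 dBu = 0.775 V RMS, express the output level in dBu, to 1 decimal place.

Input level: 20·log₁₀(0.0563/0.775) = -22.78 dBu.
Output: -22.78 + 18.5 = -4.3 dBu.

-4.3 dBu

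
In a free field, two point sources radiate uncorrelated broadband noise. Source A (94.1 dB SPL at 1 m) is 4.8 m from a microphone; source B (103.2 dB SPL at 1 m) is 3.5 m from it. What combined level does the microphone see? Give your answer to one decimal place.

92.6 dB SPL

At the listener: L_A = 94.1 − 20·log₁₀(4.8) = 80.48 dB; L_B = 103.2 − 20·log₁₀(3.5) = 92.32 dB.
Combined: 10·log₁₀(10^(80.48/10)+10^(92.32/10)) = 92.6 dB SPL.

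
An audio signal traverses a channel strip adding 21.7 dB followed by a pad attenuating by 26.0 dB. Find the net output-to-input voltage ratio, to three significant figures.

Net gain = 21.7 + (−26.0) = -4.3 dB.
Voltage ratio = 10^(-4.3/20) = 0.610.

0.610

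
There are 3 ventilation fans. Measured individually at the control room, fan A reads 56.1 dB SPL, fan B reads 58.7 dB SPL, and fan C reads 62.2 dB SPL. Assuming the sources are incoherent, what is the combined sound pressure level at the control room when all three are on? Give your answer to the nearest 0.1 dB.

Incoherent sources sum as intensities:
L_total = 10·log₁₀(10^(56.1/10) + 10^(58.7/10) + 10^(62.2/10)) = 10·log₁₀(2808000) = 64.5 dB SPL.

64.5 dB SPL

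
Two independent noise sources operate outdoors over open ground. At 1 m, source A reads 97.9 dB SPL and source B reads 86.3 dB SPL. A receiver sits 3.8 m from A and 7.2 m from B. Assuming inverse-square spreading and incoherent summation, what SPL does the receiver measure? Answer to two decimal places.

At the listener: L_A = 97.9 − 20·log₁₀(3.8) = 86.304 dB; L_B = 86.3 − 20·log₁₀(7.2) = 69.153 dB.
Combined: 10·log₁₀(10^(86.304/10)+10^(69.153/10)) = 86.39 dB SPL.

86.39 dB SPL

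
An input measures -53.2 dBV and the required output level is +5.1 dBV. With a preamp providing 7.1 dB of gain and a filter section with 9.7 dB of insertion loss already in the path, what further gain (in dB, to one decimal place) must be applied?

The required make-up gain is the shortfall in the dB sum.
G = +5.1 − (-53.2) − 7.1 + 9.7 = 60.9 dB.

60.9 dB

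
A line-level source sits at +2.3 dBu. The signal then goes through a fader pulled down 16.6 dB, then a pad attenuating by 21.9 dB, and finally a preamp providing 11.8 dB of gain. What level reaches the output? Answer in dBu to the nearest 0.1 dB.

-24.4 dBu

Cascaded gains and losses add directly in dB.
+2.3 − 16.6 − 21.9 + 11.8 = -24.4 dBu.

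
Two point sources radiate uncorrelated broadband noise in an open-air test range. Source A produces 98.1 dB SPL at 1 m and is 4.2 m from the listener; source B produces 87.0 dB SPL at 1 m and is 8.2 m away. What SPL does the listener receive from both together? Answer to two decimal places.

At the listener: L_A = 98.1 − 20·log₁₀(4.2) = 85.635 dB; L_B = 87.0 − 20·log₁₀(8.2) = 68.724 dB.
Combined: 10·log₁₀(10^(85.635/10)+10^(68.724/10)) = 85.72 dB SPL.

85.72 dB SPL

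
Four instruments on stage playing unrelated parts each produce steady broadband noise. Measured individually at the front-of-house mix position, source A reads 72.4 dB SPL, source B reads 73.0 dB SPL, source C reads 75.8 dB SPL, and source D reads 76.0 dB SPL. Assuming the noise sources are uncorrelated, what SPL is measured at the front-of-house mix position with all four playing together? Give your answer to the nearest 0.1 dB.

80.6 dB SPL

Add the sources as powers (linear), then convert back to dB:
L_total = 10·log₁₀(10^(72.4/10) + 10^(73.0/10) + 10^(75.8/10) + 10^(76.0/10)) = 10·log₁₀(115200000) = 80.6 dB SPL.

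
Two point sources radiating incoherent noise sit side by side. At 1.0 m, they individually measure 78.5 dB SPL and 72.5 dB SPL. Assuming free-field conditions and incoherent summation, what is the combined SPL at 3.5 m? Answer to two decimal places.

68.59 dB SPL

Combined at 1.0 m: 10·log₁₀(10^(78.5/10)+10^(72.5/10)) = 79.473 dB SPL.
Then apply −20·log₁₀(3.5/1.0) = -10.881 dB → 68.59 dB SPL.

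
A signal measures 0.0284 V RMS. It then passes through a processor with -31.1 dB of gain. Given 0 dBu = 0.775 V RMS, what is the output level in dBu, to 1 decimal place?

Input level: 20·log₁₀(0.0284/0.775) = -28.72 dBu.
Output: -28.72 − 31.1 = -59.8 dBu.

-59.8 dBu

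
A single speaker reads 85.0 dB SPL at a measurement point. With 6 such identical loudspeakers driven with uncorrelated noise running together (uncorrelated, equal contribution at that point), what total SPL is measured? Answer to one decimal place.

6 equal incoherent sources raise the level by 10·log₁₀(6) = 7.78 dB.
L_total = 85.0 + 7.78 = 92.8 dB SPL.

92.8 dB SPL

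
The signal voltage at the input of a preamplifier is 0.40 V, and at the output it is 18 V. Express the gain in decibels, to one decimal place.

For a voltage ratio, dB = 20·log₁₀(V₂/V₁).
20·log₁₀(18/0.40) = 20·log₁₀(45.00) = 33.1 dB.

33.1 dB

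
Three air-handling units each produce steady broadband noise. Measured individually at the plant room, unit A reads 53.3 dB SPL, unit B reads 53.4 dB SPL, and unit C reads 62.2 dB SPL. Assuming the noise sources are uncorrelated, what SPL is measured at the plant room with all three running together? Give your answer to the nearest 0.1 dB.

Incoherent sources sum as intensities:
L_total = 10·log₁₀(10^(53.3/10) + 10^(53.4/10) + 10^(62.2/10)) = 10·log₁₀(2092000) = 63.2 dB SPL.

63.2 dB SPL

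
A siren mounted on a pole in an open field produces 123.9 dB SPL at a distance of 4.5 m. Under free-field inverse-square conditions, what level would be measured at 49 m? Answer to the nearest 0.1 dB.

Free-field point source: level drops by 20·log₁₀ of the distance ratio.
ΔL = −20·log₁₀(49/4.5) = -20.74 dB, so L₂ = 123.9 + (-20.74) = 103.2 dB SPL.

103.2 dB SPL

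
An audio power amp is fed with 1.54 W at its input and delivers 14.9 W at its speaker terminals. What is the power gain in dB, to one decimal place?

9.9 dB

Power is a power quantity, so gain = 10·log₁₀(P_out/P_in).
10·log₁₀(14.9/1.54) = 10·log₁₀(9.675) = 9.9 dB.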